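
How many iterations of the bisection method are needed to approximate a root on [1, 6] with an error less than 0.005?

We need (b-a)/2^n ≤ 0.005
(6 - 1)/2^n ≤ 0.005
5/2^n ≤ 0.005
2^n ≥ 1000
n ≥ log₂(1000) = 9.97
n ≥ 10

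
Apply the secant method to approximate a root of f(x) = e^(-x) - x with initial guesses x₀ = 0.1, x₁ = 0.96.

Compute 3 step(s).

f(x) = e^(-x) - x
x₀ = 0.1, x₁ = 0.96

Secant formula: x_{n+1} = x_n - f(x_n)(x_n - x_{n-1})/(f(x_n) - f(x_{n-1}))

Iteration 1:
  f(0.100000) = 0.804837
  f(0.960000) = -0.577107
  x_2 = 0.960000 - (-0.577107)×(0.960000 - 0.100000)/(-0.577107 - 0.804837)
       = 0.600860
Iteration 2:
  f(0.960000) = -0.577107
  f(0.600860) = -0.052520
  x_3 = 0.600860 - (-0.052520)×(0.600860 - 0.960000)/(-0.052520 - (-0.577107))
       = 0.564904
Iteration 3:
  f(0.600860) = -0.052520
  f(0.564904) = 0.003511
  x_4 = 0.564904 - 0.003511×(0.564904 - 0.600860)/(0.003511 - (-0.052520))
       = 0.567157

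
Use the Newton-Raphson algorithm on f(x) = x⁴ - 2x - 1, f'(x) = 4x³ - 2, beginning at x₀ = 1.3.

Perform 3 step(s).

f(x) = x⁴ - 2x - 1
f'(x) = 4x³ - 2
x₀ = 1.3

Newton-Raphson formula: x_{n+1} = x_n - f(x_n)/f'(x_n)

Iteration 1:
  f(1.300000) = -0.743900
  f'(1.300000) = 6.788000
  x_1 = 1.300000 - (-0.743900)/6.788000 = 1.409590
Iteration 2:
  f(1.409590) = 0.128771
  f'(1.409590) = 9.203116
  x_2 = 1.409590 - 0.128771/9.203116 = 1.395598
Iteration 3:
  f(1.395598) = 0.002319
  f'(1.395598) = 8.872799
  x_3 = 1.395598 - 0.002319/8.872799 = 1.395337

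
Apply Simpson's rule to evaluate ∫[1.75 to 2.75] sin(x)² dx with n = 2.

f(x) = sin(x)²
a = 1.75, b = 2.75, n = 2
h = (b - a)/n = 0.500000

Simpson's rule: (h/3)[f(x₀) + 4f(x₁) + 2f(x₂) + ... + f(xₙ)]

x_0 = 1.7500, f(x_0) = 0.968228, coefficient = 1
x_1 = 2.2500, f(x_1) = 0.605398, coefficient = 4
x_2 = 2.7500, f(x_2) = 0.145665, coefficient = 1

I ≈ (0.500000/3) × 3.535485 = 0.589248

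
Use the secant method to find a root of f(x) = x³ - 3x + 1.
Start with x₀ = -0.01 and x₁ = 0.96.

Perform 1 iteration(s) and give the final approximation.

f(x) = x³ - 3x + 1
x₀ = -0.01, x₁ = 0.96

Secant formula: x_{n+1} = x_n - f(x_n)(x_n - x_{n-1})/(f(x_n) - f(x_{n-1}))

Iteration 1:
  f(-0.010000) = 1.029999
  f(0.960000) = -0.995264
  x_2 = 0.960000 - (-0.995264)×(0.960000 - (-0.010000))/(-0.995264 - 1.029999)
       = 0.483318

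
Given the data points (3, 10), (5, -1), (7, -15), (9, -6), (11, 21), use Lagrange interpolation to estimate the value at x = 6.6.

Lagrange interpolation formula:
P(x) = Σ yᵢ × Lᵢ(x)
where Lᵢ(x) = Π_{j≠i} (x - xⱼ)/(xᵢ - xⱼ)

L_0(6.6) = (6.6 - 5)/(3 - 5) × (6.6 - 7)/(3 - 7) × (6.6 - 9)/(3 - 9) × (6.6 - 11)/(3 - 11) = -0.017600
L_1(6.6) = (6.6 - 3)/(5 - 3) × (6.6 - 7)/(5 - 7) × (6.6 - 9)/(5 - 9) × (6.6 - 11)/(5 - 11) = 0.158400
L_2(6.6) = (6.6 - 3)/(7 - 3) × (6.6 - 5)/(7 - 5) × (6.6 - 9)/(7 - 9) × (6.6 - 11)/(7 - 11) = 0.950400
L_3(6.6) = (6.6 - 3)/(9 - 3) × (6.6 - 5)/(9 - 5) × (6.6 - 7)/(9 - 7) × (6.6 - 11)/(9 - 11) = -0.105600
L_4(6.6) = (6.6 - 3)/(11 - 3) × (6.6 - 5)/(11 - 5) × (6.6 - 7)/(11 - 7) × (6.6 - 9)/(11 - 9) = 0.014400

P(6.6) = 10×L_0(6.6) + (-1)×L_1(6.6) + (-15)×L_2(6.6) + (-6)×L_3(6.6) + 21×L_4(6.6)
P(6.6) = -13.654400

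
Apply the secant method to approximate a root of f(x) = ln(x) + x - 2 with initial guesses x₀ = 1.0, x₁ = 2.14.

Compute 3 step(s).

f(x) = ln(x) + x - 2
x₀ = 1.0, x₁ = 2.14

Secant formula: x_{n+1} = x_n - f(x_n)(x_n - x_{n-1})/(f(x_n) - f(x_{n-1}))

Iteration 1:
  f(1.000000) = -1.000000
  f(2.140000) = 0.900806
  x_2 = 2.140000 - 0.900806×(2.140000 - 1.000000)/(0.900806 - (-1.000000))
       = 1.599746
Iteration 2:
  f(2.140000) = 0.900806
  f(1.599746) = 0.069590
  x_3 = 1.599746 - 0.069590×(1.599746 - 2.140000)/(0.069590 - 0.900806)
       = 1.554515
Iteration 3:
  f(1.599746) = 0.069590
  f(1.554515) = -0.004321
  x_4 = 1.554515 - (-0.004321)×(1.554515 - 1.599746)/(-0.004321 - 0.069590)
       = 1.557160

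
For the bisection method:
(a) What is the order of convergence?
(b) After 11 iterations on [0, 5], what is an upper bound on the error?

(a) Bisection has linear (order 1) convergence; the error is halved each step.

(b) Error bound = (b-a)/2^n = (5 - 0)/2^{11}
    = 5/2^{11}

(a) 1 (linear); (b) error ≤ 2.44e-03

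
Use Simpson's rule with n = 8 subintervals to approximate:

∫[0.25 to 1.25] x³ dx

f(x) = x³
a = 0.25, b = 1.25, n = 8
h = (b - a)/n = 0.125000

Simpson's rule: (h/3)[f(x₀) + 4f(x₁) + 2f(x₂) + ... + f(xₙ)]

x_0 = 0.2500, f(x_0) = 0.015625, coefficient = 1
x_1 = 0.3750, f(x_1) = 0.052734, coefficient = 4
x_2 = 0.5000, f(x_2) = 0.125000, coefficient = 2
x_3 = 0.6250, f(x_3) = 0.244141, coefficient = 4
x_4 = 0.7500, f(x_4) = 0.421875, coefficient = 2
x_5 = 0.8750, f(x_5) = 0.669922, coefficient = 4
x_6 = 1.0000, f(x_6) = 1.000000, coefficient = 2
x_7 = 1.1250, f(x_7) = 1.423828, coefficient = 4
x_8 = 1.2500, f(x_8) = 1.953125, coefficient = 1

I ≈ (0.125000/3) × 14.625000 = 0.609375
Exact value: 0.609375
Error: 0.000000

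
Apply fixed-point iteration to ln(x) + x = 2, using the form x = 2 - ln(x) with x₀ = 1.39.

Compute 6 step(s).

Equation: ln(x) + x = 2
Fixed-point form: x = 2 - ln(x)
x₀ = 1.39

x_1 = g(1.390000) = 1.670696
x_2 = g(1.670696) = 1.486760
x_3 = g(1.486760) = 1.603401
x_4 = g(1.603401) = 1.527873
x_5 = g(1.527873) = 1.576123
x_6 = g(1.576123) = 1.545032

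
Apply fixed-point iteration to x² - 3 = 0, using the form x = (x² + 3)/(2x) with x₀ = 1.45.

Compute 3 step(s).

Equation: x² - 3 = 0
Fixed-point form: x = (x² + 3)/(2x)
x₀ = 1.45

x_1 = g(1.450000) = 1.759483
x_2 = g(1.759483) = 1.732265
x_3 = g(1.732265) = 1.732051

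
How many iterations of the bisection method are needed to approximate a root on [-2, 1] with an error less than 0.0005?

We need (b-a)/2^n ≤ 0.0005
(1 - (-2))/2^n ≤ 0.0005
3/2^n ≤ 0.0005
2^n ≥ 6000
n ≥ log₂(6000) = 12.55
n ≥ 13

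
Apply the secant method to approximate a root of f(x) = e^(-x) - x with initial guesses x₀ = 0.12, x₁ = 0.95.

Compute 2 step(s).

f(x) = e^(-x) - x
x₀ = 0.12, x₁ = 0.95

Secant formula: x_{n+1} = x_n - f(x_n)(x_n - x_{n-1})/(f(x_n) - f(x_{n-1}))

Iteration 1:
  f(0.120000) = 0.766920
  f(0.950000) = -0.563259
  x_2 = 0.950000 - (-0.563259)×(0.950000 - 0.120000)/(-0.563259 - 0.766920)
       = 0.598540
Iteration 2:
  f(0.950000) = -0.563259
  f(0.598540) = -0.048926
  x_3 = 0.598540 - (-0.048926)×(0.598540 - 0.950000)/(-0.048926 - (-0.563259))
       = 0.565107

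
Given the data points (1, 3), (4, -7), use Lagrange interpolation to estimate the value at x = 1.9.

Lagrange interpolation formula:
P(x) = Σ yᵢ × Lᵢ(x)
where Lᵢ(x) = Π_{j≠i} (x - xⱼ)/(xᵢ - xⱼ)

L_0(1.9) = (1.9 - 4)/(1 - 4) = 0.700000
L_1(1.9) = (1.9 - 1)/(4 - 1) = 0.300000

P(1.9) = 3×L_0(1.9) + (-7)×L_1(1.9)
P(1.9) = 0.000000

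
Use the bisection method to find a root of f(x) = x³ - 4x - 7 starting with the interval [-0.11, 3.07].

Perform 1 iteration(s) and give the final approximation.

f(x) = x³ - 4x - 7
Initial interval: [-0.11, 3.07]

Iteration 1:
  c_1 = (-0.110000 + 3.070000)/2 = 1.480000
  f(c_1) = f(1.480000) = -9.678208
  f(a) × f(c) ≥ 0, new interval: [1.480000, 3.070000]

After 1 iteration(s), the approximation is c_1 = 1.480000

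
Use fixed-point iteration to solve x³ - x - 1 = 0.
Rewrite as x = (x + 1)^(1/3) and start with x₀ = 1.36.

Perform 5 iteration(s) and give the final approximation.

Equation: x³ - x - 1 = 0
Fixed-point form: x = (x + 1)^(1/3)
x₀ = 1.36

x_1 = g(1.360000) = 1.331386
x_2 = g(1.331386) = 1.325983
x_3 = g(1.325983) = 1.324958
x_4 = g(1.324958) = 1.324764
x_5 = g(1.324764) = 1.324727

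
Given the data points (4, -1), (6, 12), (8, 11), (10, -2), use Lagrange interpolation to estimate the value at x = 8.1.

Lagrange interpolation formula:
P(x) = Σ yᵢ × Lᵢ(x)
where Lᵢ(x) = Π_{j≠i} (x - xⱼ)/(xᵢ - xⱼ)

L_0(8.1) = (8.1 - 6)/(4 - 6) × (8.1 - 8)/(4 - 8) × (8.1 - 10)/(4 - 10) = 0.008312
L_1(8.1) = (8.1 - 4)/(6 - 4) × (8.1 - 8)/(6 - 8) × (8.1 - 10)/(6 - 10) = -0.048687
L_2(8.1) = (8.1 - 4)/(8 - 4) × (8.1 - 6)/(8 - 6) × (8.1 - 10)/(8 - 10) = 1.022437
L_3(8.1) = (8.1 - 4)/(10 - 4) × (8.1 - 6)/(10 - 6) × (8.1 - 8)/(10 - 8) = 0.017937

P(8.1) = (-1)×L_0(8.1) + 12×L_1(8.1) + 11×L_2(8.1) + (-2)×L_3(8.1)
P(8.1) = 10.618375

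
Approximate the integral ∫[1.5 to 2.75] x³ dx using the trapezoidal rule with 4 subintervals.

f(x) = x³
a = 1.5, b = 2.75, n = 4
h = (b - a)/n = 0.312500

Trapezoidal rule: (h/2)[f(x₀) + 2f(x₁) + 2f(x₂) + ... + f(xₙ)]

x_0 = 1.5000, f(x_0) = 3.375000, coefficient = 1
x_1 = 1.8125, f(x_1) = 5.954346, coefficient = 2
x_2 = 2.1250, f(x_2) = 9.595703, coefficient = 2
x_3 = 2.4375, f(x_3) = 14.482178, coefficient = 2
x_4 = 2.7500, f(x_4) = 20.796875, coefficient = 1

I ≈ (0.312500/2) × 84.236328 = 13.161926
Exact value: 13.032227
Error: 0.129700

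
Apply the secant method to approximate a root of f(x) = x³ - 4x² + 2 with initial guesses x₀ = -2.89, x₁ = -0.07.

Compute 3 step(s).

f(x) = x³ - 4x² + 2
x₀ = -2.89, x₁ = -0.07

Secant formula: x_{n+1} = x_n - f(x_n)(x_n - x_{n-1})/(f(x_n) - f(x_{n-1}))

Iteration 1:
  f(-2.890000) = -55.545969
  f(-0.070000) = 1.980057
  x_2 = -0.070000 - 1.980057×(-0.070000 - (-2.890000))/(1.980057 - (-55.545969))
       = -0.167065
Iteration 2:
  f(-0.070000) = 1.980057
  f(-0.167065) = 1.883694
  x_3 = -0.167065 - 1.883694×(-0.167065 - (-0.070000))/(1.883694 - 1.980057)
       = -2.064487
Iteration 3:
  f(-0.167065) = 1.883694
  f(-2.064487) = -23.847491
  x_4 = -2.064487 - (-23.847491)×(-2.064487 - (-0.167065))/(-23.847491 - 1.883694)
       = -0.305969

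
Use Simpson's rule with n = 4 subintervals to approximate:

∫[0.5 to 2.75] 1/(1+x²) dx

f(x) = 1/(1+x²)
a = 0.5, b = 2.75, n = 4
h = (b - a)/n = 0.562500

Simpson's rule: (h/3)[f(x₀) + 4f(x₁) + 2f(x₂) + ... + f(xₙ)]

x_0 = 0.5000, f(x_0) = 0.800000, coefficient = 1
x_1 = 1.0625, f(x_1) = 0.469725, coefficient = 4
x_2 = 1.6250, f(x_2) = 0.274678, coefficient = 2
x_3 = 2.1875, f(x_3) = 0.172856, coefficient = 4
x_4 = 2.7500, f(x_4) = 0.116788, coefficient = 1

I ≈ (0.562500/3) × 4.036468 = 0.756838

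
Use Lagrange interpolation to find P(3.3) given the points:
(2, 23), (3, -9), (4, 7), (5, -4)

Lagrange interpolation formula:
P(x) = Σ yᵢ × Lᵢ(x)
where Lᵢ(x) = Π_{j≠i} (x - xⱼ)/(xᵢ - xⱼ)

L_0(3.3) = (3.3 - 3)/(2 - 3) × (3.3 - 4)/(2 - 4) × (3.3 - 5)/(2 - 5) = -0.059500
L_1(3.3) = (3.3 - 2)/(3 - 2) × (3.3 - 4)/(3 - 4) × (3.3 - 5)/(3 - 5) = 0.773500
L_2(3.3) = (3.3 - 2)/(4 - 2) × (3.3 - 3)/(4 - 3) × (3.3 - 5)/(4 - 5) = 0.331500
L_3(3.3) = (3.3 - 2)/(5 - 2) × (3.3 - 3)/(5 - 3) × (3.3 - 4)/(5 - 4) = -0.045500

P(3.3) = 23×L_0(3.3) + (-9)×L_1(3.3) + 7×L_2(3.3) + (-4)×L_3(3.3)
P(3.3) = -5.827500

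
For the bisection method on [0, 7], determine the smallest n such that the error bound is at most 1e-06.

We need (b-a)/2^n ≤ 1e-06
(7 - 0)/2^n ≤ 1e-06
7/2^n ≤ 1e-06
2^n ≥ 7000000
n ≥ log₂(7000000) = 22.74
n ≥ 23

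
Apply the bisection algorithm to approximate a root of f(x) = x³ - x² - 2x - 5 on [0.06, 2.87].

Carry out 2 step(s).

f(x) = x³ - x² - 2x - 5
Initial interval: [0.06, 2.87]

Iteration 1:
  c_1 = (0.060000 + 2.870000)/2 = 1.465000
  f(c_1) = f(1.465000) = -6.932005
  f(a) × f(c) ≥ 0, new interval: [1.465000, 2.870000]
Iteration 2:
  c_2 = (1.465000 + 2.870000)/2 = 2.167500
  f(c_2) = f(2.167500) = -3.850019
  f(a) × f(c) ≥ 0, new interval: [2.167500, 2.870000]

After 2 iteration(s), the approximation is c_2 = 2.167500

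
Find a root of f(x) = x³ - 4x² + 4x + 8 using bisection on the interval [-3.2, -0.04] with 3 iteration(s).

f(x) = x³ - 4x² + 4x + 8
Initial interval: [-3.2, -0.04]

Iteration 1:
  c_1 = (-3.200000 + (-0.040000))/2 = -1.620000
  f(c_1) = f(-1.620000) = -13.229128
  f(a) × f(c) ≥ 0, new interval: [-1.620000, -0.040000]
Iteration 2:
  c_2 = (-1.620000 + (-0.040000))/2 = -0.830000
  f(c_2) = f(-0.830000) = 1.352613
  f(a) × f(c) < 0, new interval: [-1.620000, -0.830000]
Iteration 3:
  c_3 = (-1.620000 + (-0.830000))/2 = -1.225000
  f(c_3) = f(-1.225000) = -4.740766
  f(a) × f(c) ≥ 0, new interval: [-1.225000, -0.830000]

After 3 iteration(s), the approximation is c_3 = -1.225000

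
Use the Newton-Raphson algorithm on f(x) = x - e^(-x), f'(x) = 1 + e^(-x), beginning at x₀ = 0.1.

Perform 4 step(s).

f(x) = x - e^(-x)
f'(x) = 1 + e^(-x)
x₀ = 0.1

Newton-Raphson formula: x_{n+1} = x_n - f(x_n)/f'(x_n)

Iteration 1:
  f(0.100000) = -0.804837
  f'(0.100000) = 1.904837
  x_1 = 0.100000 - (-0.804837)/1.904837 = 0.522523
Iteration 2:
  f(0.522523) = -0.070500
  f'(0.522523) = 1.593023
  x_2 = 0.522523 - (-0.070500)/1.593023 = 0.566778
Iteration 3:
  f(0.566778) = -0.000572
  f'(0.566778) = 1.567350
  x_3 = 0.566778 - (-0.000572)/1.567350 = 0.567143
Iteration 4:
  f(0.567143) = 0.000000
  f'(0.567143) = 1.567143
  x_4 = 0.567143 - 0.000000/1.567143 = 0.567143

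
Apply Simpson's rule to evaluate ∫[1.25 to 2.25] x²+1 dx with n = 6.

f(x) = x²+1
a = 1.25, b = 2.25, n = 6
h = (b - a)/n = 0.166667

Simpson's rule: (h/3)[f(x₀) + 4f(x₁) + 2f(x₂) + ... + f(xₙ)]

x_0 = 1.2500, f(x_0) = 2.562500, coefficient = 1
x_1 = 1.4167, f(x_1) = 3.006944, coefficient = 4
x_2 = 1.5833, f(x_2) = 3.506944, coefficient = 2
x_3 = 1.7500, f(x_3) = 4.062500, coefficient = 4
x_4 = 1.9167, f(x_4) = 4.673611, coefficient = 2
x_5 = 2.0833, f(x_5) = 5.340278, coefficient = 4
x_6 = 2.2500, f(x_6) = 6.062500, coefficient = 1

I ≈ (0.166667/3) × 74.625000 = 4.145833
Exact value: 4.145833
Error: 0.000000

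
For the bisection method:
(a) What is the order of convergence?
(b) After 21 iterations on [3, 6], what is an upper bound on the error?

(a) Bisection has linear (order 1) convergence; the error is halved each step.

(b) Error bound = (b-a)/2^n = (6 - 3)/2^{21}
    = 3/2^{21}

(a) 1 (linear); (b) error ≤ 1.43e-06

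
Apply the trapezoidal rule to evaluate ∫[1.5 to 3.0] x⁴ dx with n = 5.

f(x) = x⁴
a = 1.5, b = 3.0, n = 5
h = (b - a)/n = 0.300000

Trapezoidal rule: (h/2)[f(x₀) + 2f(x₁) + 2f(x₂) + ... + f(xₙ)]

x_0 = 1.5000, f(x_0) = 5.062500, coefficient = 1
x_1 = 1.8000, f(x_1) = 10.497600, coefficient = 2
x_2 = 2.1000, f(x_2) = 19.448100, coefficient = 2
x_3 = 2.4000, f(x_3) = 33.177600, coefficient = 2
x_4 = 2.7000, f(x_4) = 53.144100, coefficient = 2
x_5 = 3.0000, f(x_5) = 81.000000, coefficient = 1

I ≈ (0.300000/2) × 318.597300 = 47.789595
Exact value: 47.081250
Error: 0.708345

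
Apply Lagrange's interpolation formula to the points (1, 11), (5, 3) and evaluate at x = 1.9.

Lagrange interpolation formula:
P(x) = Σ yᵢ × Lᵢ(x)
where Lᵢ(x) = Π_{j≠i} (x - xⱼ)/(xᵢ - xⱼ)

L_0(1.9) = (1.9 - 5)/(1 - 5) = 0.775000
L_1(1.9) = (1.9 - 1)/(5 - 1) = 0.225000

P(1.9) = 11×L_0(1.9) + 3×L_1(1.9)
P(1.9) = 9.200000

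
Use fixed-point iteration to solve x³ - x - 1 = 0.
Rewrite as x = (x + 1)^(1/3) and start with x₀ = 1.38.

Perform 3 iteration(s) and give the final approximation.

Equation: x³ - x - 1 = 0
Fixed-point form: x = (x + 1)^(1/3)
x₀ = 1.38

x_1 = g(1.380000) = 1.335136
x_2 = g(1.335136) = 1.326694
x_3 = g(1.326694) = 1.325093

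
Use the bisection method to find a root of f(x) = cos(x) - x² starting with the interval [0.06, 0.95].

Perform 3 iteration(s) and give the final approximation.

f(x) = cos(x) - x²
Initial interval: [0.06, 0.95]

Iteration 1:
  c_1 = (0.060000 + 0.950000)/2 = 0.505000
  f(c_1) = f(0.505000) = 0.620149
  f(a) × f(c) ≥ 0, new interval: [0.505000, 0.950000]
Iteration 2:
  c_2 = (0.505000 + 0.950000)/2 = 0.727500
  f(c_2) = f(0.727500) = 0.217583
  f(a) × f(c) ≥ 0, new interval: [0.727500, 0.950000]
Iteration 3:
  c_3 = (0.727500 + 0.950000)/2 = 0.838750
  f(c_3) = f(0.838750) = -0.035108
  f(a) × f(c) < 0, new interval: [0.727500, 0.838750]

After 3 iteration(s), the approximation is c_3 = 0.838750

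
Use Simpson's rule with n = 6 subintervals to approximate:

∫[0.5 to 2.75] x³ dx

f(x) = x³
a = 0.5, b = 2.75, n = 6
h = (b - a)/n = 0.375000

Simpson's rule: (h/3)[f(x₀) + 4f(x₁) + 2f(x₂) + ... + f(xₙ)]

x_0 = 0.5000, f(x_0) = 0.125000, coefficient = 1
x_1 = 0.8750, f(x_1) = 0.669922, coefficient = 4
x_2 = 1.2500, f(x_2) = 1.953125, coefficient = 2
x_3 = 1.6250, f(x_3) = 4.291016, coefficient = 4
x_4 = 2.0000, f(x_4) = 8.000000, coefficient = 2
x_5 = 2.3750, f(x_5) = 13.396484, coefficient = 4
x_6 = 2.7500, f(x_6) = 20.796875, coefficient = 1

I ≈ (0.375000/3) × 114.257812 = 14.282227
Exact value: 14.282227
Error: 0.000000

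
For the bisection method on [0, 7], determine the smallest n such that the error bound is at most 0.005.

We need (b-a)/2^n ≤ 0.005
(7 - 0)/2^n ≤ 0.005
7/2^n ≤ 0.005
2^n ≥ 1400
n ≥ log₂(1400) = 10.45
n ≥ 11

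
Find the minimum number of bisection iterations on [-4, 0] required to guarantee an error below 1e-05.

We need (b-a)/2^n ≤ 1e-05
(0 - (-4))/2^n ≤ 1e-05
4/2^n ≤ 1e-05
2^n ≥ 400000
n ≥ log₂(400000) = 18.61
n ≥ 19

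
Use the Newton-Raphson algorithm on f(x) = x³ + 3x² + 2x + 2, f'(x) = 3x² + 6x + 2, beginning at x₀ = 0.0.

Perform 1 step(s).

f(x) = x³ + 3x² + 2x + 2
f'(x) = 3x² + 6x + 2
x₀ = 0.0

Newton-Raphson formula: x_{n+1} = x_n - f(x_n)/f'(x_n)

Iteration 1:
  f(0.000000) = 2.000000
  f'(0.000000) = 2.000000
  x_1 = 0.000000 - 2.000000/2.000000 = -1.000000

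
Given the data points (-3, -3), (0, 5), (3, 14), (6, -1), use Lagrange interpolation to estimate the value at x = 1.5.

Lagrange interpolation formula:
P(x) = Σ yᵢ × Lᵢ(x)
where Lᵢ(x) = Π_{j≠i} (x - xⱼ)/(xᵢ - xⱼ)

L_0(1.5) = (1.5 - 0)/(-3 - 0) × (1.5 - 3)/(-3 - 3) × (1.5 - 6)/(-3 - 6) = -0.062500
L_1(1.5) = (1.5 - (-3))/(0 - (-3)) × (1.5 - 3)/(0 - 3) × (1.5 - 6)/(0 - 6) = 0.562500
L_2(1.5) = (1.5 - (-3))/(3 - (-3)) × (1.5 - 0)/(3 - 0) × (1.5 - 6)/(3 - 6) = 0.562500
L_3(1.5) = (1.5 - (-3))/(6 - (-3)) × (1.5 - 0)/(6 - 0) × (1.5 - 3)/(6 - 3) = -0.062500

P(1.5) = (-3)×L_0(1.5) + 5×L_1(1.5) + 14×L_2(1.5) + (-1)×L_3(1.5)
P(1.5) = 10.937500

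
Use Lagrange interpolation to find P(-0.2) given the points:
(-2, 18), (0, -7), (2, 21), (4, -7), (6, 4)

Lagrange interpolation formula:
P(x) = Σ yᵢ × Lᵢ(x)
where Lᵢ(x) = Π_{j≠i} (x - xⱼ)/(xᵢ - xⱼ)

L_0(-0.2) = (-0.2 - 0)/(-2 - 0) × (-0.2 - 2)/(-2 - 2) × (-0.2 - 4)/(-2 - 4) × (-0.2 - 6)/(-2 - 6) = 0.029838
L_1(-0.2) = (-0.2 - (-2))/(0 - (-2)) × (-0.2 - 2)/(0 - 2) × (-0.2 - 4)/(0 - 4) × (-0.2 - 6)/(0 - 6) = 1.074150
L_2(-0.2) = (-0.2 - (-2))/(2 - (-2)) × (-0.2 - 0)/(2 - 0) × (-0.2 - 4)/(2 - 4) × (-0.2 - 6)/(2 - 6) = -0.146475
L_3(-0.2) = (-0.2 - (-2))/(4 - (-2)) × (-0.2 - 0)/(4 - 0) × (-0.2 - 2)/(4 - 2) × (-0.2 - 6)/(4 - 6) = 0.051150
L_4(-0.2) = (-0.2 - (-2))/(6 - (-2)) × (-0.2 - 0)/(6 - 0) × (-0.2 - 2)/(6 - 2) × (-0.2 - 4)/(6 - 4) = -0.008663

P(-0.2) = 18×L_0(-0.2) + (-7)×L_1(-0.2) + 21×L_2(-0.2) + (-7)×L_3(-0.2) + 4×L_4(-0.2)
P(-0.2) = -10.450650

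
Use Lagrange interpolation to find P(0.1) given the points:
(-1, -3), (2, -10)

Lagrange interpolation formula:
P(x) = Σ yᵢ × Lᵢ(x)
where Lᵢ(x) = Π_{j≠i} (x - xⱼ)/(xᵢ - xⱼ)

L_0(0.1) = (0.1 - 2)/(-1 - 2) = 0.633333
L_1(0.1) = (0.1 - (-1))/(2 - (-1)) = 0.366667

P(0.1) = (-3)×L_0(0.1) + (-10)×L_1(0.1)
P(0.1) = -5.566667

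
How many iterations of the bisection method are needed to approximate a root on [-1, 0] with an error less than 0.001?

We need (b-a)/2^n ≤ 0.001
(0 - (-1))/2^n ≤ 0.001
1/2^n ≤ 0.001
2^n ≥ 1000
n ≥ log₂(1000) = 9.97
n ≥ 10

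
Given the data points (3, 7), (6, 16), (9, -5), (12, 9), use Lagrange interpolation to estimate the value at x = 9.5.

Lagrange interpolation formula:
P(x) = Σ yᵢ × Lᵢ(x)
where Lᵢ(x) = Π_{j≠i} (x - xⱼ)/(xᵢ - xⱼ)

L_0(9.5) = (9.5 - 6)/(3 - 6) × (9.5 - 9)/(3 - 9) × (9.5 - 12)/(3 - 12) = 0.027006
L_1(9.5) = (9.5 - 3)/(6 - 3) × (9.5 - 9)/(6 - 9) × (9.5 - 12)/(6 - 12) = -0.150463
L_2(9.5) = (9.5 - 3)/(9 - 3) × (9.5 - 6)/(9 - 6) × (9.5 - 12)/(9 - 12) = 1.053241
L_3(9.5) = (9.5 - 3)/(12 - 3) × (9.5 - 6)/(12 - 6) × (9.5 - 9)/(12 - 9) = 0.070216

P(9.5) = 7×L_0(9.5) + 16×L_1(9.5) + (-5)×L_2(9.5) + 9×L_3(9.5)
P(9.5) = -6.852623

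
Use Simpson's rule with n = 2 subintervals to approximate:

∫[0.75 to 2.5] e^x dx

f(x) = e^x
a = 0.75, b = 2.5, n = 2
h = (b - a)/n = 0.875000

Simpson's rule: (h/3)[f(x₀) + 4f(x₁) + 2f(x₂) + ... + f(xₙ)]

x_0 = 0.7500, f(x_0) = 2.117000, coefficient = 1
x_1 = 1.6250, f(x_1) = 5.078419, coefficient = 4
x_2 = 2.5000, f(x_2) = 12.182494, coefficient = 1

I ≈ (0.875000/3) × 34.613170 = 10.095508
Exact value: 10.065494
Error: 0.030014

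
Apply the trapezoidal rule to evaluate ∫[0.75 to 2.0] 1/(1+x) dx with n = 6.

f(x) = 1/(1+x)
a = 0.75, b = 2.0, n = 6
h = (b - a)/n = 0.208333

Trapezoidal rule: (h/2)[f(x₀) + 2f(x₁) + 2f(x₂) + ... + f(xₙ)]

x_0 = 0.7500, f(x_0) = 0.571429, coefficient = 1
x_1 = 0.9583, f(x_1) = 0.510638, coefficient = 2
x_2 = 1.1667, f(x_2) = 0.461538, coefficient = 2
x_3 = 1.3750, f(x_3) = 0.421053, coefficient = 2
x_4 = 1.5833, f(x_4) = 0.387097, coefficient = 2
x_5 = 1.7917, f(x_5) = 0.358209, coefficient = 2
x_6 = 2.0000, f(x_6) = 0.333333, coefficient = 1

I ≈ (0.208333/2) × 5.181832 = 0.539774
Exact value: 0.538997
Error: 0.000778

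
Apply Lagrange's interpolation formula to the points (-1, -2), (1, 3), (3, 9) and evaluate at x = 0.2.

Lagrange interpolation formula:
P(x) = Σ yᵢ × Lᵢ(x)
where Lᵢ(x) = Π_{j≠i} (x - xⱼ)/(xᵢ - xⱼ)

L_0(0.2) = (0.2 - 1)/(-1 - 1) × (0.2 - 3)/(-1 - 3) = 0.280000
L_1(0.2) = (0.2 - (-1))/(1 - (-1)) × (0.2 - 3)/(1 - 3) = 0.840000
L_2(0.2) = (0.2 - (-1))/(3 - (-1)) × (0.2 - 1)/(3 - 1) = -0.120000

P(0.2) = (-2)×L_0(0.2) + 3×L_1(0.2) + 9×L_2(0.2)
P(0.2) = 0.880000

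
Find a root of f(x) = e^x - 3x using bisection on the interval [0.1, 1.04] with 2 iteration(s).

f(x) = e^x - 3x
Initial interval: [0.1, 1.04]

Iteration 1:
  c_1 = (0.100000 + 1.040000)/2 = 0.570000
  f(c_1) = f(0.570000) = 0.058267
  f(a) × f(c) ≥ 0, new interval: [0.570000, 1.040000]
Iteration 2:
  c_2 = (0.570000 + 1.040000)/2 = 0.805000
  f(c_2) = f(0.805000) = -0.178304
  f(a) × f(c) < 0, new interval: [0.570000, 0.805000]

After 2 iteration(s), the approximation is c_2 = 0.805000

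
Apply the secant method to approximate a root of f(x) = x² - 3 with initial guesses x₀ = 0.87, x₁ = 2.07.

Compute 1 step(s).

f(x) = x² - 3
x₀ = 0.87, x₁ = 2.07

Secant formula: x_{n+1} = x_n - f(x_n)(x_n - x_{n-1})/(f(x_n) - f(x_{n-1}))

Iteration 1:
  f(0.870000) = -2.243100
  f(2.070000) = 1.284900
  x_2 = 2.070000 - 1.284900×(2.070000 - 0.870000)/(1.284900 - (-2.243100))
       = 1.632959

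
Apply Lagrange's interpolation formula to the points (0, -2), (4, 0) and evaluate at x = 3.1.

Lagrange interpolation formula:
P(x) = Σ yᵢ × Lᵢ(x)
where Lᵢ(x) = Π_{j≠i} (x - xⱼ)/(xᵢ - xⱼ)

L_0(3.1) = (3.1 - 4)/(0 - 4) = 0.225000
L_1(3.1) = (3.1 - 0)/(4 - 0) = 0.775000

P(3.1) = (-2)×L_0(3.1) + 0×L_1(3.1)
P(3.1) = -0.450000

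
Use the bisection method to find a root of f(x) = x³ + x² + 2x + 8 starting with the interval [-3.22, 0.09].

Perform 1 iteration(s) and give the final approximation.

f(x) = x³ + x² + 2x + 8
Initial interval: [-3.22, 0.09]

Iteration 1:
  c_1 = (-3.220000 + 0.090000)/2 = -1.565000
  f(c_1) = f(-1.565000) = 3.486188
  f(a) × f(c) < 0, new interval: [-3.220000, -1.565000]

After 1 iteration(s), the approximation is c_1 = -1.565000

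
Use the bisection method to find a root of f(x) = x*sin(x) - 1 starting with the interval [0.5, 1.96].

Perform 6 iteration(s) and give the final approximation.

f(x) = x*sin(x) - 1
Initial interval: [0.5, 1.96]

Iteration 1:
  c_1 = (0.500000 + 1.960000)/2 = 1.230000
  f(c_1) = f(1.230000) = 0.159261
  f(a) × f(c) < 0, new interval: [0.500000, 1.230000]
Iteration 2:
  c_2 = (0.500000 + 1.230000)/2 = 0.865000
  f(c_2) = f(0.865000) = -0.341653
  f(a) × f(c) ≥ 0, new interval: [0.865000, 1.230000]
Iteration 3:
  c_3 = (0.865000 + 1.230000)/2 = 1.047500
  f(c_3) = f(1.047500) = -0.092680
  f(a) × f(c) ≥ 0, new interval: [1.047500, 1.230000]
Iteration 4:
  c_4 = (1.047500 + 1.230000)/2 = 1.138750
  f(c_4) = f(1.138750) = 0.034111
  f(a) × f(c) < 0, new interval: [1.047500, 1.138750]
Iteration 5:
  c_5 = (1.047500 + 1.138750)/2 = 1.093125
  f(c_5) = f(1.093125) = -0.029231
  f(a) × f(c) ≥ 0, new interval: [1.093125, 1.138750]
Iteration 6:
  c_6 = (1.093125 + 1.138750)/2 = 1.115937
  f(c_6) = f(1.115937) = 0.002472
  f(a) × f(c) < 0, new interval: [1.093125, 1.115937]

After 6 iteration(s), the approximation is c_6 = 1.115937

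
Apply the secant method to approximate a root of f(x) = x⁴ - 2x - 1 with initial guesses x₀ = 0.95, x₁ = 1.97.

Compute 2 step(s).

f(x) = x⁴ - 2x - 1
x₀ = 0.95, x₁ = 1.97

Secant formula: x_{n+1} = x_n - f(x_n)(x_n - x_{n-1})/(f(x_n) - f(x_{n-1}))

Iteration 1:
  f(0.950000) = -2.085494
  f(1.970000) = 10.121385
  x_2 = 1.970000 - 10.121385×(1.970000 - 0.950000)/(10.121385 - (-2.085494))
       = 1.124263
Iteration 2:
  f(1.970000) = 10.121385
  f(1.124263) = -1.650914
  x_3 = 1.124263 - (-1.650914)×(1.124263 - 1.970000)/(-1.650914 - 10.121385)
       = 1.242867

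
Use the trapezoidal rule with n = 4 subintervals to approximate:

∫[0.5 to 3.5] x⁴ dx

f(x) = x⁴
a = 0.5, b = 3.5, n = 4
h = (b - a)/n = 0.750000

Trapezoidal rule: (h/2)[f(x₀) + 2f(x₁) + 2f(x₂) + ... + f(xₙ)]

x_0 = 0.5000, f(x_0) = 0.062500, coefficient = 1
x_1 = 1.2500, f(x_1) = 2.441406, coefficient = 2
x_2 = 2.0000, f(x_2) = 16.000000, coefficient = 2
x_3 = 2.7500, f(x_3) = 57.191406, coefficient = 2
x_4 = 3.5000, f(x_4) = 150.062500, coefficient = 1

I ≈ (0.750000/2) × 301.390625 = 113.021484
Exact value: 105.037500
Error: 7.983984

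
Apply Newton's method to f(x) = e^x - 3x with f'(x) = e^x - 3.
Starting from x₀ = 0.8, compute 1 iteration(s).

f(x) = e^x - 3x
f'(x) = e^x - 3
x₀ = 0.8

Newton-Raphson formula: x_{n+1} = x_n - f(x_n)/f'(x_n)

Iteration 1:
  f(0.800000) = -0.174459
  f'(0.800000) = -0.774459
  x_1 = 0.800000 - (-0.174459)/(-0.774459) = 0.574734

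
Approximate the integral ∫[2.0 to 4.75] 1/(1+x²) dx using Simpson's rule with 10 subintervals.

f(x) = 1/(1+x²)
a = 2.0, b = 4.75, n = 10
h = (b - a)/n = 0.275000

Simpson's rule: (h/3)[f(x₀) + 4f(x₁) + 2f(x₂) + ... + f(xₙ)]

x_0 = 2.0000, f(x_0) = 0.200000, coefficient = 1
x_1 = 2.2750, f(x_1) = 0.161927, coefficient = 4
x_2 = 2.5500, f(x_2) = 0.133289, coefficient = 2
x_3 = 2.8250, f(x_3) = 0.111351, coefficient = 4
x_4 = 3.1000, f(x_4) = 0.094251, coefficient = 2
x_5 = 3.3750, f(x_5) = 0.080706, coefficient = 4
x_6 = 3.6500, f(x_6) = 0.069820, coefficient = 2
x_7 = 3.9250, f(x_7) = 0.060955, coefficient = 4
x_8 = 4.2000, f(x_8) = 0.053648, coefficient = 2
x_9 = 4.4750, f(x_9) = 0.047561, coefficient = 4
x_10 = 4.7500, f(x_10) = 0.042440, coefficient = 1

I ≈ (0.275000/3) × 2.794455 = 0.256158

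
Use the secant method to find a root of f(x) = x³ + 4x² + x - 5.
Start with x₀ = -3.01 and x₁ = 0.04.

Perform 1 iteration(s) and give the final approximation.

f(x) = x³ + 4x² + x - 5
x₀ = -3.01, x₁ = 0.04

Secant formula: x_{n+1} = x_n - f(x_n)(x_n - x_{n-1})/(f(x_n) - f(x_{n-1}))

Iteration 1:
  f(-3.010000) = 0.959499
  f(0.040000) = -4.953536
  x_2 = 0.040000 - (-4.953536)×(0.040000 - (-3.010000))/(-4.953536 - 0.959499)
       = -2.515081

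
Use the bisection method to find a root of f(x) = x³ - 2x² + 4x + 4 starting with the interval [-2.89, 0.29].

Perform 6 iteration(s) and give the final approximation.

f(x) = x³ - 2x² + 4x + 4
Initial interval: [-2.89, 0.29]

Iteration 1:
  c_1 = (-2.890000 + 0.290000)/2 = -1.300000
  f(c_1) = f(-1.300000) = -6.777000
  f(a) × f(c) ≥ 0, new interval: [-1.300000, 0.290000]
Iteration 2:
  c_2 = (-1.300000 + 0.290000)/2 = -0.505000
  f(c_2) = f(-0.505000) = 1.341162
  f(a) × f(c) < 0, new interval: [-1.300000, -0.505000]
Iteration 3:
  c_3 = (-1.300000 + (-0.505000))/2 = -0.902500
  f(c_3) = f(-0.902500) = -1.974104
  f(a) × f(c) ≥ 0, new interval: [-0.902500, -0.505000]
Iteration 4:
  c_4 = (-0.902500 + (-0.505000))/2 = -0.703750
  f(c_4) = f(-0.703750) = -0.154070
  f(a) × f(c) ≥ 0, new interval: [-0.703750, -0.505000]
Iteration 5:
  c_5 = (-0.703750 + (-0.505000))/2 = -0.604375
  f(c_5) = f(-0.604375) = 0.631202
  f(a) × f(c) < 0, new interval: [-0.703750, -0.604375]
Iteration 6:
  c_6 = (-0.703750 + (-0.604375))/2 = -0.654063
  f(c_6) = f(-0.654063) = 0.248348
  f(a) × f(c) < 0, new interval: [-0.703750, -0.654063]

After 6 iteration(s), the approximation is c_6 = -0.654063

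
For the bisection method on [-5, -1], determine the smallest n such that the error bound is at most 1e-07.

We need (b-a)/2^n ≤ 1e-07
(-1 - (-5))/2^n ≤ 1e-07
4/2^n ≤ 1e-07
2^n ≥ 40000000
n ≥ log₂(40000000) = 25.25
n ≥ 26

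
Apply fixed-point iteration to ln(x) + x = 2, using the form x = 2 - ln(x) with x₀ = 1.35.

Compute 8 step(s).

Equation: ln(x) + x = 2
Fixed-point form: x = 2 - ln(x)
x₀ = 1.35

x_1 = g(1.350000) = 1.699895
x_2 = g(1.699895) = 1.469433
x_3 = g(1.469433) = 1.615123
x_4 = g(1.615123) = 1.520589
x_5 = g(1.520589) = 1.580902
x_6 = g(1.580902) = 1.542004
x_7 = g(1.542004) = 1.566917
x_8 = g(1.566917) = 1.550890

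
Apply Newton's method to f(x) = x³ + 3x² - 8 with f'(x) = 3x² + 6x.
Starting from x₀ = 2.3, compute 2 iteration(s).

f(x) = x³ + 3x² - 8
f'(x) = 3x² + 6x
x₀ = 2.3

Newton-Raphson formula: x_{n+1} = x_n - f(x_n)/f'(x_n)

Iteration 1:
  f(2.300000) = 20.037000
  f'(2.300000) = 29.670000
  x_1 = 2.300000 - 20.037000/29.670000 = 1.624671
Iteration 2:
  f(1.624671) = 4.207084
  f'(1.624671) = 17.666700
  x_2 = 1.624671 - 4.207084/17.666700 = 1.386535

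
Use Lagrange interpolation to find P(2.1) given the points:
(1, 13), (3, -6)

Lagrange interpolation formula:
P(x) = Σ yᵢ × Lᵢ(x)
where Lᵢ(x) = Π_{j≠i} (x - xⱼ)/(xᵢ - xⱼ)

L_0(2.1) = (2.1 - 3)/(1 - 3) = 0.450000
L_1(2.1) = (2.1 - 1)/(3 - 1) = 0.550000

P(2.1) = 13×L_0(2.1) + (-6)×L_1(2.1)
P(2.1) = 2.550000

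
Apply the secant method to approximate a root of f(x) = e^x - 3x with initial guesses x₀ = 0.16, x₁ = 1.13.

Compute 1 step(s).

f(x) = e^x - 3x
x₀ = 0.16, x₁ = 1.13

Secant formula: x_{n+1} = x_n - f(x_n)(x_n - x_{n-1})/(f(x_n) - f(x_{n-1}))

Iteration 1:
  f(0.160000) = 0.693511
  f(1.130000) = -0.294343
  x_2 = 1.130000 - (-0.294343)×(1.130000 - 0.160000)/(-0.294343 - 0.693511)
       = 0.840976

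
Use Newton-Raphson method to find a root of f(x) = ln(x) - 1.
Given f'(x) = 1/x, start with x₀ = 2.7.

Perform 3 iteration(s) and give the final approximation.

f(x) = ln(x) - 1
f'(x) = 1/x
x₀ = 2.7

Newton-Raphson formula: x_{n+1} = x_n - f(x_n)/f'(x_n)

Iteration 1:
  f(2.700000) = -0.006748
  f'(2.700000) = 0.370370
  x_1 = 2.700000 - (-0.006748)/0.370370 = 2.718220
Iteration 2:
  f(2.718220) = -0.000023
  f'(2.718220) = 0.367888
  x_2 = 2.718220 - (-0.000023)/0.367888 = 2.718282
Iteration 3:
  f(2.718282) = 0.000000
  f'(2.718282) = 0.367879
  x_3 = 2.718282 - 0.000000/0.367879 = 2.718282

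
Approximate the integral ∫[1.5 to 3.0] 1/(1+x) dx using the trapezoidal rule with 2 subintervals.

f(x) = 1/(1+x)
a = 1.5, b = 3.0, n = 2
h = (b - a)/n = 0.750000

Trapezoidal rule: (h/2)[f(x₀) + 2f(x₁) + 2f(x₂) + ... + f(xₙ)]

x_0 = 1.5000, f(x_0) = 0.400000, coefficient = 1
x_1 = 2.2500, f(x_1) = 0.307692, coefficient = 2
x_2 = 3.0000, f(x_2) = 0.250000, coefficient = 1

I ≈ (0.750000/2) × 1.265385 = 0.474519
Exact value: 0.470004
Error: 0.004516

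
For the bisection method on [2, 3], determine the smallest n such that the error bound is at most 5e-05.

We need (b-a)/2^n ≤ 5e-05
(3 - 2)/2^n ≤ 5e-05
1/2^n ≤ 5e-05
2^n ≥ 20000
n ≥ log₂(20000) = 14.29
n ≥ 15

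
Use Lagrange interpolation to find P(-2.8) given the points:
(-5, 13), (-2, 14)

Lagrange interpolation formula:
P(x) = Σ yᵢ × Lᵢ(x)
where Lᵢ(x) = Π_{j≠i} (x - xⱼ)/(xᵢ - xⱼ)

L_0(-2.8) = (-2.8 - (-2))/(-5 - (-2)) = 0.266667
L_1(-2.8) = (-2.8 - (-5))/(-2 - (-5)) = 0.733333

P(-2.8) = 13×L_0(-2.8) + 14×L_1(-2.8)
P(-2.8) = 13.733333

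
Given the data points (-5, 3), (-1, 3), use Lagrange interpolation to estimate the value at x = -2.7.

Lagrange interpolation formula:
P(x) = Σ yᵢ × Lᵢ(x)
where Lᵢ(x) = Π_{j≠i} (x - xⱼ)/(xᵢ - xⱼ)

L_0(-2.7) = (-2.7 - (-1))/(-5 - (-1)) = 0.425000
L_1(-2.7) = (-2.7 - (-5))/(-1 - (-5)) = 0.575000

P(-2.7) = 3×L_0(-2.7) + 3×L_1(-2.7)
P(-2.7) = 3.000000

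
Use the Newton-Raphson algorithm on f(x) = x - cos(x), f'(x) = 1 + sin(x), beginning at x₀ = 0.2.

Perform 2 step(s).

f(x) = x - cos(x)
f'(x) = 1 + sin(x)
x₀ = 0.2

Newton-Raphson formula: x_{n+1} = x_n - f(x_n)/f'(x_n)

Iteration 1:
  f(0.200000) = -0.780067
  f'(0.200000) = 1.198669
  x_1 = 0.200000 - (-0.780067)/1.198669 = 0.850777
Iteration 2:
  f(0.850777) = 0.191378
  f'(0.850777) = 1.751793
  x_2 = 0.850777 - 0.191378/1.751793 = 0.741530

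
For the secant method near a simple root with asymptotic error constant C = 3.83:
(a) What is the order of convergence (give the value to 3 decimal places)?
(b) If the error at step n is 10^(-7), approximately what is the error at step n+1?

(a) Secant method has superlinear convergence with order φ = (1+√5)/2 ≈ 1.618.
    This means |e_{n+1}| ≈ C|e_n|^1.618.

(b) With |e_n| = 10^(-7) and C = 3.83:
    |e_{n+1}| ≈ 3.83 × (10^(-7))^1.618 = 3.83 × 10^(-11.33)

(a) ≈ 1.618 (golden ratio); (b) |e_{n+1}| ≈ 1.807e-11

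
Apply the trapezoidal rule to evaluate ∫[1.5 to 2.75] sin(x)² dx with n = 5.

f(x) = sin(x)²
a = 1.5, b = 2.75, n = 5
h = (b - a)/n = 0.250000

Trapezoidal rule: (h/2)[f(x₀) + 2f(x₁) + 2f(x₂) + ... + f(xₙ)]

x_0 = 1.5000, f(x_0) = 0.994996, coefficient = 1
x_1 = 1.7500, f(x_1) = 0.968228, coefficient = 2
x_2 = 2.0000, f(x_2) = 0.826822, coefficient = 2
x_3 = 2.2500, f(x_3) = 0.605398, coefficient = 2
x_4 = 2.5000, f(x_4) = 0.358169, coefficient = 2
x_5 = 2.7500, f(x_5) = 0.145665, coefficient = 1

I ≈ (0.250000/2) × 6.657895 = 0.832237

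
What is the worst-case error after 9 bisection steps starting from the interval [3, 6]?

Bisection error bound: |error| ≤ (b-a)/2^n
|error| ≤ (6 - 3)/2^9 = 3/2^9
|error| ≤ 0.0058593750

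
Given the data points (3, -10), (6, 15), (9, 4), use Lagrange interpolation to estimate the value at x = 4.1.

Lagrange interpolation formula:
P(x) = Σ yᵢ × Lᵢ(x)
where Lᵢ(x) = Π_{j≠i} (x - xⱼ)/(xᵢ - xⱼ)

L_0(4.1) = (4.1 - 6)/(3 - 6) × (4.1 - 9)/(3 - 9) = 0.517222
L_1(4.1) = (4.1 - 3)/(6 - 3) × (4.1 - 9)/(6 - 9) = 0.598889
L_2(4.1) = (4.1 - 3)/(9 - 3) × (4.1 - 6)/(9 - 6) = -0.116111

P(4.1) = (-10)×L_0(4.1) + 15×L_1(4.1) + 4×L_2(4.1)
P(4.1) = 3.346667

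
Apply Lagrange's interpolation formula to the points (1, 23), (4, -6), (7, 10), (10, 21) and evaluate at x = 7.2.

Lagrange interpolation formula:
P(x) = Σ yᵢ × Lᵢ(x)
where Lᵢ(x) = Π_{j≠i} (x - xⱼ)/(xᵢ - xⱼ)

L_0(7.2) = (7.2 - 4)/(1 - 4) × (7.2 - 7)/(1 - 7) × (7.2 - 10)/(1 - 10) = 0.011062
L_1(7.2) = (7.2 - 1)/(4 - 1) × (7.2 - 7)/(4 - 7) × (7.2 - 10)/(4 - 10) = -0.064296
L_2(7.2) = (7.2 - 1)/(7 - 1) × (7.2 - 4)/(7 - 4) × (7.2 - 10)/(7 - 10) = 1.028741
L_3(7.2) = (7.2 - 1)/(10 - 1) × (7.2 - 4)/(10 - 4) × (7.2 - 7)/(10 - 7) = 0.024494

P(7.2) = 23×L_0(7.2) + (-6)×L_1(7.2) + 10×L_2(7.2) + 21×L_3(7.2)
P(7.2) = 11.441975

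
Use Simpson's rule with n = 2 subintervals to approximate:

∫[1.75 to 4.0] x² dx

f(x) = x²
a = 1.75, b = 4.0, n = 2
h = (b - a)/n = 1.125000

Simpson's rule: (h/3)[f(x₀) + 4f(x₁) + 2f(x₂) + ... + f(xₙ)]

x_0 = 1.7500, f(x_0) = 3.062500, coefficient = 1
x_1 = 2.8750, f(x_1) = 8.265625, coefficient = 4
x_2 = 4.0000, f(x_2) = 16.000000, coefficient = 1

I ≈ (1.125000/3) × 52.125000 = 19.546875
Exact value: 19.546875
Error: 0.000000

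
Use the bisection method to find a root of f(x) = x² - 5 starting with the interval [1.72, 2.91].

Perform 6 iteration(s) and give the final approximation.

f(x) = x² - 5
Initial interval: [1.72, 2.91]

Iteration 1:
  c_1 = (1.720000 + 2.910000)/2 = 2.315000
  f(c_1) = f(2.315000) = 0.359225
  f(a) × f(c) < 0, new interval: [1.720000, 2.315000]
Iteration 2:
  c_2 = (1.720000 + 2.315000)/2 = 2.017500
  f(c_2) = f(2.017500) = -0.929694
  f(a) × f(c) ≥ 0, new interval: [2.017500, 2.315000]
Iteration 3:
  c_3 = (2.017500 + 2.315000)/2 = 2.166250
  f(c_3) = f(2.166250) = -0.307361
  f(a) × f(c) ≥ 0, new interval: [2.166250, 2.315000]
Iteration 4:
  c_4 = (2.166250 + 2.315000)/2 = 2.240625
  f(c_4) = f(2.240625) = 0.020400
  f(a) × f(c) < 0, new interval: [2.166250, 2.240625]
Iteration 5:
  c_5 = (2.166250 + 2.240625)/2 = 2.203437
  f(c_5) = f(2.203437) = -0.144863
  f(a) × f(c) ≥ 0, new interval: [2.203437, 2.240625]
Iteration 6:
  c_6 = (2.203437 + 2.240625)/2 = 2.222031
  f(c_6) = f(2.222031) = -0.062577
  f(a) × f(c) ≥ 0, new interval: [2.222031, 2.240625]

After 6 iteration(s), the approximation is c_6 = 2.222031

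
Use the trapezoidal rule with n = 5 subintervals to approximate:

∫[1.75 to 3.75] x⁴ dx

f(x) = x⁴
a = 1.75, b = 3.75, n = 5
h = (b - a)/n = 0.400000

Trapezoidal rule: (h/2)[f(x₀) + 2f(x₁) + 2f(x₂) + ... + f(xₙ)]

x_0 = 1.7500, f(x_0) = 9.378906, coefficient = 1
x_1 = 2.1500, f(x_1) = 21.367506, coefficient = 2
x_2 = 2.5500, f(x_2) = 42.282506, coefficient = 2
x_3 = 2.9500, f(x_3) = 75.733506, coefficient = 2
x_4 = 3.3500, f(x_4) = 125.944506, coefficient = 2
x_5 = 3.7500, f(x_5) = 197.753906, coefficient = 1

I ≈ (0.400000/2) × 737.788863 = 147.557773
Exact value: 145.032813
Error: 2.524960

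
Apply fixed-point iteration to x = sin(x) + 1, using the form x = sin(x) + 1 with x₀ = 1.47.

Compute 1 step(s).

Equation: x = sin(x) + 1
Fixed-point form: x = sin(x) + 1
x₀ = 1.47

x_1 = g(1.470000) = 1.994924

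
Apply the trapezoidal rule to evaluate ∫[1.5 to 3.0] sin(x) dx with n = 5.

f(x) = sin(x)
a = 1.5, b = 3.0, n = 5
h = (b - a)/n = 0.300000

Trapezoidal rule: (h/2)[f(x₀) + 2f(x₁) + 2f(x₂) + ... + f(xₙ)]

x_0 = 1.5000, f(x_0) = 0.997495, coefficient = 1
x_1 = 1.8000, f(x_1) = 0.973848, coefficient = 2
x_2 = 2.1000, f(x_2) = 0.863209, coefficient = 2
x_3 = 2.4000, f(x_3) = 0.675463, coefficient = 2
x_4 = 2.7000, f(x_4) = 0.427380, coefficient = 2
x_5 = 3.0000, f(x_5) = 0.141120, coefficient = 1

I ≈ (0.300000/2) × 7.018415 = 1.052762
Exact value: 1.060730
Error: 0.007967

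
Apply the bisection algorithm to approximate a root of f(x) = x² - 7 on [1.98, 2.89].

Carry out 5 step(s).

f(x) = x² - 7
Initial interval: [1.98, 2.89]

Iteration 1:
  c_1 = (1.980000 + 2.890000)/2 = 2.435000
  f(c_1) = f(2.435000) = -1.070775
  f(a) × f(c) ≥ 0, new interval: [2.435000, 2.890000]
Iteration 2:
  c_2 = (2.435000 + 2.890000)/2 = 2.662500
  f(c_2) = f(2.662500) = 0.088906
  f(a) × f(c) < 0, new interval: [2.435000, 2.662500]
Iteration 3:
  c_3 = (2.435000 + 2.662500)/2 = 2.548750
  f(c_3) = f(2.548750) = -0.503873
  f(a) × f(c) ≥ 0, new interval: [2.548750, 2.662500]
Iteration 4:
  c_4 = (2.548750 + 2.662500)/2 = 2.605625
  f(c_4) = f(2.605625) = -0.210718
  f(a) × f(c) ≥ 0, new interval: [2.605625, 2.662500]
Iteration 5:
  c_5 = (2.605625 + 2.662500)/2 = 2.634062
  f(c_5) = f(2.634062) = -0.061715
  f(a) × f(c) ≥ 0, new interval: [2.634062, 2.662500]

After 5 iteration(s), the approximation is c_5 = 2.634062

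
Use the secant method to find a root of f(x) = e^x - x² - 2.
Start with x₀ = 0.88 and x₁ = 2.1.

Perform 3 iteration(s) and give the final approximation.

f(x) = e^x - x² - 2
x₀ = 0.88, x₁ = 2.1

Secant formula: x_{n+1} = x_n - f(x_n)(x_n - x_{n-1})/(f(x_n) - f(x_{n-1}))

Iteration 1:
  f(0.880000) = -0.363500
  f(2.100000) = 1.756170
  x_2 = 2.100000 - 1.756170×(2.100000 - 0.880000)/(1.756170 - (-0.363500))
       = 1.089217
Iteration 2:
  f(2.100000) = 1.756170
  f(1.089217) = -0.214448
  x_3 = 1.089217 - (-0.214448)×(1.089217 - 2.100000)/(-0.214448 - 1.756170)
       = 1.199213
Iteration 3:
  f(1.089217) = -0.214448
  f(1.199213) = -0.120607
  x_4 = 1.199213 - (-0.120607)×(1.199213 - 1.089217)/(-0.120607 - (-0.214448))
       = 1.340583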